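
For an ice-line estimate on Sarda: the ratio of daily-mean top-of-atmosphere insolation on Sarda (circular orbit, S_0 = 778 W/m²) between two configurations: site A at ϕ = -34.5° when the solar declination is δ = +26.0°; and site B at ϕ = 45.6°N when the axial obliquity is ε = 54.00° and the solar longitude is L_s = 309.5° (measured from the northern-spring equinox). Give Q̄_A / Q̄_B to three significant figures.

Q̄_A / Q̄_B ≈ 9.56

— Configuration A (ϕ=-34.5°):
cos h₀ = −tan(-34.5°) tan(+26.000°) = 0.3352, h₀ = 1.2290 rad.
Bracket: h₀ sin ϕ sin δ + cos ϕ cos δ sin h₀ = 1.2290×-0.56641×0.43837 + 0.82413×0.89879×0.94214 = -0.305157 + 0.697862 = 0.392705.
Q̄ = (S_0/π) × [bracket] = (778/π) × 0.392705 = 97.251 W/m².
— Configuration B (ϕ=+45.6°):
Solar declination: sin δ = sin ε · sin L_s = sin 54.00° × sin 309.5° = -0.62426, so δ = -38.628°.
cos h₀ = −tan(+45.6°) tan(-38.628°) = 0.8160, h₀ = 0.6163 rad.
Bracket: h₀ sin ϕ sin δ + cos ϕ cos δ sin h₀ = 0.6163×0.71447×-0.62426 + 0.69966×0.78122×0.57806 = -0.274879 + 0.315961 = 0.041082.
Q̄ = (S_0/π) × [bracket] = (778/π) × 0.041082 = 10.174 W/m².
Ratio Q̄_A / Q̄_B = 97.251 / 10.174 = 9.559.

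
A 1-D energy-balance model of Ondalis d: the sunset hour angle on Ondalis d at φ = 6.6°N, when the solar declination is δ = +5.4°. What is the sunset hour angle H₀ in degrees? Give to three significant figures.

H₀ = 90.6°

cos H₀ = −tan φ · tan δ = −tan(+6.6°) × tan(+5.400°) = -0.0109, so H₀ = 1.5817 rad = 90.63°.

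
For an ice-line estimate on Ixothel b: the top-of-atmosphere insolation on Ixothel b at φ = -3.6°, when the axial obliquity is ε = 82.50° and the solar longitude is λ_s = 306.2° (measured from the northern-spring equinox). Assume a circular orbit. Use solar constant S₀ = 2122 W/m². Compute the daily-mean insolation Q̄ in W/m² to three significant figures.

Solar declination: sin δ = sin ε · sin λ_s = sin 82.50° × sin 306.2° = -0.80006, so δ = -53.136°.
cos H₀ = −tan(-3.6°) tan(-53.136°) = -0.0839, H₀ = 1.6548 rad.
Bracket: H₀ sin φ sin δ + cos φ cos δ sin H₀ = 1.6548×-0.06279×-0.80006 + 0.99803×0.59992×0.99647 = 0.083130 + 0.596625 = 0.679755.
Q̄ = (S₀/π) × [bracket] = (2122/π) × 0.679755 = 459.1 W/m².

Q̄ ≈ 459 W/m²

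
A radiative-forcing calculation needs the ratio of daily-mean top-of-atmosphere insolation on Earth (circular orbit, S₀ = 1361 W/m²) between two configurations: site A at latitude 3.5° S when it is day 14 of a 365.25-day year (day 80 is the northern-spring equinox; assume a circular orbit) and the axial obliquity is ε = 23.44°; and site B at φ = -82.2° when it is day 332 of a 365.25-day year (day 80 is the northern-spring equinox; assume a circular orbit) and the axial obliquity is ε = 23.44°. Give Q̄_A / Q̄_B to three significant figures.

— Configuration A (φ=-3.5°):
Solar longitude: λ_s = 360° × (14 − 80)/365.25 = -65.051°, i.e. -65.051° + 360° = 294.949°.
sin δ = sin 23.44° × sin 294.949° = -0.36067, so δ = -21.141°.
cos H₀ = −tan(-3.5°) tan(-21.141°) = -0.0237, H₀ = 1.5944 rad.
Bracket: H₀ sin φ sin δ + cos φ cos δ sin H₀ = 1.5944×-0.06105×-0.36067 + 0.99813×0.93269×0.99972 = 0.035107 + 0.930685 = 0.965792.
Q̄ = (S₀/π) × [bracket] = (1361/π) × 0.965792 = 418.40 W/m².
— Configuration B (φ=-82.2°):
Solar longitude: λ_s = 360° × (332 − 80)/365.25 = 248.378°.
sin δ = sin 23.44° × sin 248.378° = -0.36980, so δ = -21.703°.
cos H₀ = −tan(-82.2°) tan(-21.703°) = -2.9056 ≤ −1 ⇒ polar day, H₀ = π.
Bracket: H₀ sin φ sin δ + cos φ cos δ sin H₀ = 3.1416×-0.99075×-0.36980 + 0.13572×0.92911×0.00000 = 1.151017 + 0.000000 = 1.151017.
Q̄ = (S₀/π) × [bracket] = (1361/π) × 1.151017 = 498.64 W/m².
Ratio Q̄_A / Q̄_B = 418.40 / 498.64 = 0.8391.

Q̄_A / Q̄_B ≈ 0.839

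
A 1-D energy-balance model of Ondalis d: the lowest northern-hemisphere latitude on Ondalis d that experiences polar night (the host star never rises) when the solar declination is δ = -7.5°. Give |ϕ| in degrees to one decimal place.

|ϕ| = 82.5°

Polar night requires cos h₀ = −tan ϕ tan δ ≥ 1, i.e. tan ϕ tan δ ≤ −1.
The boundary is |tan ϕ| · |tan δ| = 1, so |ϕ| = 90° − |δ| = 90° − 7.5° = 82.5° in the northern hemisphere.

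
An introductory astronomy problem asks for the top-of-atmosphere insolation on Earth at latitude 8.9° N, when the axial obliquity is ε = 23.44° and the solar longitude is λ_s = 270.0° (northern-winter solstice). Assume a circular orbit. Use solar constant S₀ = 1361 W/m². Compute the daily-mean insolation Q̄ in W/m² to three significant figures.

Solar declination: sin δ = sin ε · sin λ_s = sin 23.44° × sin 270.0° = -0.39779, so δ = -23.440°.
cos H₀ = −tan(+8.9°) tan(-23.440°) = 0.0679, H₀ = 1.5028 rad.
Bracket: H₀ sin φ sin δ + cos φ cos δ sin H₀ = 1.5028×0.15471×-0.39779 + 0.98796×0.91748×0.99769 = -0.092485 + 0.904340 = 0.811855.
Q̄ = (S₀/π) × [bracket] = (1361/π) × 0.811855 = 351.7 W/m².

Q̄ ≈ 352 W/m²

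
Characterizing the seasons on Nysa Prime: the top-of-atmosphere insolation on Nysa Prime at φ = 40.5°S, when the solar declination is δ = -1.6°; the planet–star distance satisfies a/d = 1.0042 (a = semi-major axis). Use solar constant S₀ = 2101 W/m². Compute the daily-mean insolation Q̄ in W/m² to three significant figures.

cos H₀ = −tan(-40.5°) tan(-1.600°) = -0.0239, H₀ = 1.5947 rad.
Bracket: H₀ sin φ sin δ + cos φ cos δ sin H₀ = 1.5947×-0.64945×-0.02792 + 0.76041×0.99961×0.99972 = 0.028916 + 0.759901 = 0.788817.
Inverse-square distance factor (a/d)² = 1.0042² = 1.008418.
Q̄ = (S₀/π) × 1.008418 × [bracket] = (2101/π) × 1.008418 × 0.788817 = 532.0 W/m².

Q̄ ≈ 532 W/m²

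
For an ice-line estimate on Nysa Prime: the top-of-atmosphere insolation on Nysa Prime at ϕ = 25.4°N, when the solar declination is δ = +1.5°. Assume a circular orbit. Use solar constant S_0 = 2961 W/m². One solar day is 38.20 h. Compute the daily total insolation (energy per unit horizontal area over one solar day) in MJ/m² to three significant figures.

119 MJ/m²

cos h₀ = −tan(+25.4°) tan(+1.500°) = -0.0124, h₀ = 1.5832 rad.
Bracket: h₀ sin ϕ sin δ + cos ϕ cos δ sin h₀ = 1.5832×0.42894×0.02618 + 0.90334×0.99966×0.99992 = 0.017779 + 0.902961 = 0.920740.
Q̄ = (S_0/π) × [bracket] = (2961/π) × 0.920740 = 867.81 W/m².
Daily total = Q̄ × 38.20 h × 3600 s/h = 867.81 × 38.20 × 3600 / 10⁶ = 119.3 MJ/m².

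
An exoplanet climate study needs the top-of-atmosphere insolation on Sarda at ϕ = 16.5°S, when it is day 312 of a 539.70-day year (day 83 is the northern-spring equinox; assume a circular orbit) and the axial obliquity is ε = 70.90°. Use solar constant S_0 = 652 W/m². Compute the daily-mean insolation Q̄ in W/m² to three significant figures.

Solar longitude: L_s = 360° × (312 − 83)/539.70 = 152.752°.
sin δ = sin 70.90° × sin 152.752° = 0.43265, so δ = +25.636°.
cos h₀ = −tan(-16.5°) tan(+25.636°) = 0.1421, h₀ = 1.4282 rad.
Bracket: h₀ sin ϕ sin δ + cos ϕ cos δ sin h₀ = 1.4282×-0.28402×0.43265 + 0.95882×0.90156×0.98985 = -0.175499 + 0.855660 = 0.680161.
Q̄ = (S_0/π) × [bracket] = (652/π) × 0.680161 = 141.2 W/m².

Q̄ ≈ 141 W/m²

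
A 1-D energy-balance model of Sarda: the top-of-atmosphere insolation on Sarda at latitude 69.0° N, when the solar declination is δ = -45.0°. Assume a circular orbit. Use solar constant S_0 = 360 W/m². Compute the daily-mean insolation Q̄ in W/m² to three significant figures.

Q̄ ≈ 0.00 W/m²

cos h₀ = −tan(+69.0°) tan(-45.000°) = 2.6051 ≥ 1 ⇒ polar night, h₀ = 0 and Q̄ = 0.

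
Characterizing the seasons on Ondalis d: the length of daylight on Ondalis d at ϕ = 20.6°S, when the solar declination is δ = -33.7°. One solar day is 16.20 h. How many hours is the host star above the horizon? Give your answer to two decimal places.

9.41 h

cos h₀ = −tan ϕ · tan δ = −tan(-20.6°) × tan(-33.700°) = -0.2507, so h₀ = 1.8242 rad = 104.52°.
Daylight = 2h₀/(2π) × 16.20 h = (1.8242/π) × 16.20 = 9.41 h.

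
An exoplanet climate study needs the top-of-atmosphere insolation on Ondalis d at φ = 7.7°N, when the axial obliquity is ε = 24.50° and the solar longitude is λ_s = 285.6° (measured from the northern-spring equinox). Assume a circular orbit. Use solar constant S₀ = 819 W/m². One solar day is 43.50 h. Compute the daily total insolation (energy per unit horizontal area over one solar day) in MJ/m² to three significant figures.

Solar declination: sin δ = sin ε · sin λ_s = sin 24.50° × sin 285.6° = -0.39942, so δ = -23.542°.
cos H₀ = −tan(+7.7°) tan(-23.542°) = 0.0589, H₀ = 1.5119 rad.
Bracket: H₀ sin φ sin δ + cos φ cos δ sin H₀ = 1.5119×0.13399×-0.39942 + 0.99098×0.91677×0.99826 = -0.080914 + 0.906920 = 0.826006.
Q̄ = (S₀/π) × [bracket] = (819/π) × 0.826006 = 215.34 W/m².
Daily total = Q̄ × 43.50 h × 3600 s/h = 215.34 × 43.50 × 3600 / 10⁶ = 33.72 MJ/m².

33.7 MJ/m²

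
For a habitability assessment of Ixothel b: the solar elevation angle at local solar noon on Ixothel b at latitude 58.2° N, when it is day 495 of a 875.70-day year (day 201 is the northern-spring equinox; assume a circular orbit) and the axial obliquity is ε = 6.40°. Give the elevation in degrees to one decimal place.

37.3°

Solar longitude: λ_s = 360° × (495 − 201)/875.70 = 120.863°.
sin δ = sin 6.40° × sin 120.863° = 0.09568, so δ = +5.491°.
At local noon the hour angle is zero, so the zenith angle equals |φ − δ| = |+58.2° − (+5.491°)| = 52.709°.
Elevation = 90° − 52.709° = 37.3°.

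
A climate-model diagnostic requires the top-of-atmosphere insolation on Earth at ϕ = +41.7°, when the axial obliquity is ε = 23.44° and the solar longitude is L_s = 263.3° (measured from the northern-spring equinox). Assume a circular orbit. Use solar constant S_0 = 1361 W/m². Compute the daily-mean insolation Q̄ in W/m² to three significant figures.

Q̄ ≈ 140 W/m²

Solar declination: sin δ = sin ε · sin L_s = sin 23.44° × sin 263.3° = -0.39507, so δ = -23.270°.
cos h₀ = −tan(+41.7°) tan(-23.270°) = 0.3832, h₀ = 1.1776 rad.
Bracket: h₀ sin ϕ sin δ + cos ϕ cos δ sin h₀ = 1.1776×0.66523×-0.39507 + 0.74664×0.91865×0.92368 = -0.309488 + 0.633553 = 0.324065.
Q̄ = (S_0/π) × [bracket] = (1361/π) × 0.324065 = 140.4 W/m².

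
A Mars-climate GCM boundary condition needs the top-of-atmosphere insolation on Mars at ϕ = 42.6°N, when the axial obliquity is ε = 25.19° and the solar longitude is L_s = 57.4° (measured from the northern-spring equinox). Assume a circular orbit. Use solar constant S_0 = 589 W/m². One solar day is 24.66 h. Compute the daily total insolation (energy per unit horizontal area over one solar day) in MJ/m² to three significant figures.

18.5 MJ/m²

Solar declination: sin δ = sin ε · sin L_s = sin 25.19° × sin 57.4° = 0.35857, so δ = +21.012°.
cos h₀ = −tan(+42.6°) tan(+21.012°) = -0.3532, h₀ = 1.9318 rad.
Bracket: h₀ sin ϕ sin δ + cos ϕ cos δ sin h₀ = 1.9318×0.67688×0.35857 + 0.73610×0.93350×0.93555 = 0.468865 + 0.642863 = 1.111728.
Q̄ = (S_0/π) × [bracket] = (589/π) × 1.111728 = 208.43 W/m².
Daily total = Q̄ × 24.66 h × 3600 s/h = 208.43 × 24.66 × 3600 / 10⁶ = 18.50 MJ/m².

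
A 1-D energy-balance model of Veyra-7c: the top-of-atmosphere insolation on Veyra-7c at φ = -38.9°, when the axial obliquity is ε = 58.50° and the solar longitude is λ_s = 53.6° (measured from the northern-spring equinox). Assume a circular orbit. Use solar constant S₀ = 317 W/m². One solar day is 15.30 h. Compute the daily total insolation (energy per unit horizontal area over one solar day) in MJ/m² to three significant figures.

0.350 MJ/m²

Solar declination: sin δ = sin ε · sin λ_s = sin 58.50° × sin 53.6° = 0.68628, so δ = +43.337°.
cos H₀ = −tan(-38.9°) tan(+43.337°) = 0.7614, H₀ = 0.7054 rad.
Bracket: H₀ sin φ sin δ + cos φ cos δ sin H₀ = 0.7054×-0.62796×0.68628 + 0.77824×0.72733×0.64833 = -0.303997 + 0.366979 = 0.062982.
Q̄ = (S₀/π) × [bracket] = (317/π) × 0.062982 = 6.3552 W/m².
Daily total = Q̄ × 15.30 h × 3600 s/h = 6.3552 × 15.30 × 3600 / 10⁶ = 0.3500 MJ/m².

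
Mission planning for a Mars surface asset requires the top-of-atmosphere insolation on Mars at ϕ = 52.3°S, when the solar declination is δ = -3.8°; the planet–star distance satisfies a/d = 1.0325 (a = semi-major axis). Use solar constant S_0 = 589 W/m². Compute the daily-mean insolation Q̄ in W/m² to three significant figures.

cos h₀ = −tan(-52.3°) tan(-3.800°) = -0.0859, h₀ = 1.6568 rad.
Bracket: h₀ sin ϕ sin δ + cos ϕ cos δ sin h₀ = 1.6568×-0.79122×-0.06627 + 0.61153×0.99780×0.99630 = 0.086873 + 0.607927 = 0.694800.
Inverse-square distance factor (a/d)² = 1.0325² = 1.066056.
Q̄ = (S_0/π) × 1.066056 × [bracket] = (589/π) × 1.066056 × 0.694800 = 138.9 W/m².

Q̄ ≈ 139 W/m²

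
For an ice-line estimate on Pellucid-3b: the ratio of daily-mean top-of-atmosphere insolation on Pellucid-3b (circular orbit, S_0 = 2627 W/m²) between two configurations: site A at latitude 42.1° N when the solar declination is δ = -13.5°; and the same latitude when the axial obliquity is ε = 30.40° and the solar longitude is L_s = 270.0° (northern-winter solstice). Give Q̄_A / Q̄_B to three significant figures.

— Configuration A (ϕ=+42.1°):
cos h₀ = −tan(+42.1°) tan(-13.500°) = 0.2169, h₀ = 1.3521 rad.
Bracket: h₀ sin ϕ sin δ + cos ϕ cos δ sin h₀ = 1.3521×0.67043×-0.23345 + 0.74198×0.97237×0.97619 = -0.211620 + 0.704301 = 0.492681.
Q̄ = (S_0/π) × [bracket] = (2627/π) × 0.492681 = 411.98 W/m².
— Configuration B (ϕ=+42.1°):
Solar declination: sin δ = sin ε · sin L_s = sin 30.40° × sin 270.0° = -0.50603, so δ = -30.400°.
cos h₀ = −tan(+42.1°) tan(-30.400°) = 0.5301, h₀ = 1.0121 rad.
Bracket: h₀ sin ϕ sin δ + cos ϕ cos δ sin h₀ = 1.0121×0.67043×-0.50603 + 0.74198×0.86251×0.84792 = -0.343363 + 0.542639 = 0.199276.
Q̄ = (S_0/π) × [bracket] = (2627/π) × 0.199276 = 166.63 W/m².
Ratio Q̄_A / Q̄_B = 411.98 / 166.63 = 2.472.

Q̄_A / Q̄_B ≈ 2.47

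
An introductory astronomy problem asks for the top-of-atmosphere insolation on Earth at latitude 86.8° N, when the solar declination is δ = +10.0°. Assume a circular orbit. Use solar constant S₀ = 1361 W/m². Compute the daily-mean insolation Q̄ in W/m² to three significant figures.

cos H₀ = −tan(+86.8°) tan(+10.000°) = -3.1538 ≤ −1 ⇒ polar day, H₀ = π.
Bracket: H₀ sin φ sin δ + cos φ cos δ sin H₀ = 3.1416×0.99844×0.17365 + 0.05582×0.98481×0.00000 = 0.544688 + 0.000000 = 0.544688.
Q̄ = (S₀/π) × [bracket] = (1361/π) × 0.544688 = 236.0 W/m².

Q̄ ≈ 236 W/m²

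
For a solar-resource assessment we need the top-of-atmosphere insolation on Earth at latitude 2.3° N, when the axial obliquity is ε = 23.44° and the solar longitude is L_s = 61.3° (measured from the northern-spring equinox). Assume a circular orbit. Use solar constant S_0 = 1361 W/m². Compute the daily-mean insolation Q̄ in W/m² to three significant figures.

Q̄ ≈ 415 W/m²

Solar declination: sin δ = sin ε · sin L_s = sin 23.44° × sin 61.3° = 0.34892, so δ = +20.421°.
cos h₀ = −tan(+2.3°) tan(+20.421°) = -0.0150, h₀ = 1.5858 rad.
Bracket: h₀ sin ϕ sin δ + cos ϕ cos δ sin h₀ = 1.5858×0.04013×0.34892 + 0.99919×0.93715×0.99989 = 0.022205 + 0.936288 = 0.958493.
Q̄ = (S_0/π) × [bracket] = (1361/π) × 0.958493 = 415.2 W/m².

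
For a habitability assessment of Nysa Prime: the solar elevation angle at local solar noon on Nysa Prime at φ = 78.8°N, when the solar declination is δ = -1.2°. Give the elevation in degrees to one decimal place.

10.0°

At local noon the hour angle is zero, so the zenith angle equals |φ − δ| = |+78.8° − (-1.200°)| = 80.000°.
Elevation = 90° − 80.000° = 10.0°.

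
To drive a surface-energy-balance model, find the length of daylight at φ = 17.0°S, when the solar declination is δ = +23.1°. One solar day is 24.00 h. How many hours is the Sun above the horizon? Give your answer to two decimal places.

cos H₀ = −tan φ · tan δ = −tan(-17.0°) × tan(+23.100°) = 0.1304, so H₀ = 1.4400 rad = 82.51°.
Daylight = 2H₀/(2π) × 24.00 h = (1.4400/π) × 24.00 = 11.00 h.

11.00 h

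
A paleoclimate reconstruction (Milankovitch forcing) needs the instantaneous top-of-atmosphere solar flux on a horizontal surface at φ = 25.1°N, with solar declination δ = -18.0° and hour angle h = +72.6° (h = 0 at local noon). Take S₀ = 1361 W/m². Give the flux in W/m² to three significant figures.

cos θ_z = sin φ sin δ + cos φ cos δ cos h = -0.131085 + 0.257548 = 0.126463.
Flux = S₀ · cos θ_z = 1361 × 0.126463 = 172.1 W/m².

172 W/m²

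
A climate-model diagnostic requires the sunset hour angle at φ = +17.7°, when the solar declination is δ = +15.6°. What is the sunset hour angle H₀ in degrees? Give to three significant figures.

cos H₀ = −tan φ · tan δ = −tan(+17.7°) × tan(+15.600°) = -0.0891, so H₀ = 1.6600 rad = 95.11°.

H₀ = 95.1°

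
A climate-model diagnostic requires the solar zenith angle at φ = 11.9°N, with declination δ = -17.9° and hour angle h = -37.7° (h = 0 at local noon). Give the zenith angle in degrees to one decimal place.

cos θ_z = sin φ sin δ + cos φ cos δ cos h = -0.063378 + 0.736743 = 0.673365.
θ_z = arccos(0.673365) = 47.7°.

θ_z = 47.7°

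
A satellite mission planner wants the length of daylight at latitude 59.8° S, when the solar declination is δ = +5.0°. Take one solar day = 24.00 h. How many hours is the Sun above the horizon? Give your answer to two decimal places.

10.85 h

cos H₀ = −tan φ · tan δ = −tan(-59.8°) × tan(+5.000°) = 0.1503, so H₀ = 1.4199 rad = 81.35°.
Daylight = 2H₀/(2π) × 24.00 h = (1.4199/π) × 24.00 = 10.85 h.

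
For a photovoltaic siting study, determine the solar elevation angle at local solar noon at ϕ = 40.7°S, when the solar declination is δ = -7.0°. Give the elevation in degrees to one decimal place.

At local noon the hour angle is zero, so the zenith angle equals |ϕ − δ| = |-40.7° − (-7.000°)| = 33.700°.
Elevation = 90° − 33.700° = 56.3°.

56.3°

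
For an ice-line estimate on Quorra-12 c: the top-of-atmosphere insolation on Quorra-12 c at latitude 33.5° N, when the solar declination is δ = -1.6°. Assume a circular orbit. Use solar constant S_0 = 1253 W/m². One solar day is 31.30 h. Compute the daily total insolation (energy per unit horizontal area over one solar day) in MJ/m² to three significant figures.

36.4 MJ/m²

cos h₀ = −tan(+33.5°) tan(-1.600°) = 0.0185, h₀ = 1.5523 rad.
Bracket: h₀ sin ϕ sin δ + cos ϕ cos δ sin h₀ = 1.5523×0.55194×-0.02792 + 0.83389×0.99961×0.99983 = -0.023921 + 0.833423 = 0.809502.
Q̄ = (S_0/π) × [bracket] = (1253/π) × 0.809502 = 322.86 W/m².
Daily total = Q̄ × 31.30 h × 3600 s/h = 322.86 × 31.30 × 3600 / 10⁶ = 36.38 MJ/m².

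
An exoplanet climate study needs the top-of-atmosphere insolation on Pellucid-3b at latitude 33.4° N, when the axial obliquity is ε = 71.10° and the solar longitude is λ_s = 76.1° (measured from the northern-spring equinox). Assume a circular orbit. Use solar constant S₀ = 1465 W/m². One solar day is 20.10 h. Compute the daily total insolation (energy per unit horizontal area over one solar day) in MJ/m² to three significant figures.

53.6 MJ/m²

Solar declination: sin δ = sin ε · sin λ_s = sin 71.10° × sin 76.1° = 0.91838, so δ = +66.690°.
cos H₀ = −tan(+33.4°) tan(+66.690°) = -1.5304 ≤ −1 ⇒ polar day, H₀ = π.
Bracket: H₀ sin φ sin δ + cos φ cos δ sin H₀ = 3.1416×0.55048×0.91838 + 0.83485×0.39570×0.00000 = 1.588235 + 0.000000 = 1.588235.
Q̄ = (S₀/π) × [bracket] = (1465/π) × 1.588235 = 740.63 W/m².
Daily total = Q̄ × 20.10 h × 3600 s/h = 740.63 × 20.10 × 3600 / 10⁶ = 53.59 MJ/m².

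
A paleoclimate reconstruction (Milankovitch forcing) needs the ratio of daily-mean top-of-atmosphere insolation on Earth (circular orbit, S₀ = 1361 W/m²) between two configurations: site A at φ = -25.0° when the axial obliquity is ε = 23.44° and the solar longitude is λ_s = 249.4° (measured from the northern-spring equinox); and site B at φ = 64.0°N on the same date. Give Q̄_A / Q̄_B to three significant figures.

— Configuration A (φ=-25.0°):
Solar declination: sin δ = sin ε · sin λ_s = sin 23.44° × sin 249.4° = -0.37235, so δ = -21.861°.
cos H₀ = −tan(-25.0°) tan(-21.861°) = -0.1871, H₀ = 1.7590 rad.
Bracket: H₀ sin φ sin δ + cos φ cos δ sin H₀ = 1.7590×-0.42262×-0.37235 + 0.90631×0.92809×0.98234 = 0.276801 + 0.826283 = 1.103084.
Q̄ = (S₀/π) × [bracket] = (1361/π) × 1.103084 = 477.88 W/m².
— Configuration B (φ=+64.0°):
cos H₀ = −tan(+64.0°) tan(-21.861°) = 0.8226, H₀ = 0.6048 rad.
Bracket: H₀ sin φ sin δ + cos φ cos δ sin H₀ = 0.6048×0.89879×-0.37235 + 0.43837×0.92809×0.56863 = -0.202405 + 0.231345 = 0.028940.
Q̄ = (S₀/π) × [bracket] = (1361/π) × 0.028940 = 12.537 W/m².
Ratio Q̄_A / Q̄_B = 477.88 / 12.537 = 38.12.

Q̄_A / Q̄_B ≈ 38.1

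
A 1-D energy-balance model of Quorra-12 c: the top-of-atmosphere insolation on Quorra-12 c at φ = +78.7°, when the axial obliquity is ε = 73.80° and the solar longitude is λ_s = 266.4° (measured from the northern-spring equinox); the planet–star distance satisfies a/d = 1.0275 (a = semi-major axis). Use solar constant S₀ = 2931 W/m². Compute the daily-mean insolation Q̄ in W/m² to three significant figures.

Solar declination: sin δ = sin ε · sin λ_s = sin 73.80° × sin 266.4° = -0.95840, so δ = -73.415°.
cos H₀ = −tan(+78.7°) tan(-73.415°) = 16.8037 ≥ 1 ⇒ polar night, H₀ = 0 and Q̄ = 0.
Inverse-square distance factor (a/d)² = 1.0275² = 1.055756.

Q̄ ≈ 0.00 W/m²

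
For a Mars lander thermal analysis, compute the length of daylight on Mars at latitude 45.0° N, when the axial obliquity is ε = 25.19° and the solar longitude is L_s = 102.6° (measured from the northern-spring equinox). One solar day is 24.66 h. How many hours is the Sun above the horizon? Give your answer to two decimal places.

Solar declination: sin δ = sin ε · sin L_s = sin 25.19° × sin 102.6° = 0.41537, so δ = +24.543°.
cos h₀ = −tan ϕ · tan δ = −tan(+45.0°) × tan(+24.543°) = -0.4566, so h₀ = 2.0450 rad = 117.17°.
Daylight = 2h₀/(2π) × 24.66 h = (2.0450/π) × 24.66 = 16.05 h.

16.05 h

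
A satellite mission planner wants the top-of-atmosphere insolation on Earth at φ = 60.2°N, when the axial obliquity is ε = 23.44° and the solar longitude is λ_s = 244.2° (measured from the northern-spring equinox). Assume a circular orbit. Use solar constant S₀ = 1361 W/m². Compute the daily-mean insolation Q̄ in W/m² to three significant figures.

Solar declination: sin δ = sin ε · sin λ_s = sin 23.44° × sin 244.2° = -0.35814, so δ = -20.986°.
cos H₀ = −tan(+60.2°) tan(-20.986°) = 0.6698, H₀ = 0.8369 rad.
Bracket: H₀ sin φ sin δ + cos φ cos δ sin H₀ = 0.8369×0.86777×-0.35814 + 0.49697×0.93367×0.74257 = -0.260094 + 0.344557 = 0.084463.
Q̄ = (S₀/π) × [bracket] = (1361/π) × 0.084463 = 36.59 W/m².

Q̄ ≈ 36.6 W/m²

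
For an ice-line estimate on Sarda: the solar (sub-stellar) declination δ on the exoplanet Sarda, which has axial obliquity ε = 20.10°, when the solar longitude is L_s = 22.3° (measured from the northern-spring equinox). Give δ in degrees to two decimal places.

δ = +7.49°

sin δ = sin ε · sin L_s = sin 20.10° × sin 22.3° = 0.130404.
δ = arcsin(0.130404) = +7.49°.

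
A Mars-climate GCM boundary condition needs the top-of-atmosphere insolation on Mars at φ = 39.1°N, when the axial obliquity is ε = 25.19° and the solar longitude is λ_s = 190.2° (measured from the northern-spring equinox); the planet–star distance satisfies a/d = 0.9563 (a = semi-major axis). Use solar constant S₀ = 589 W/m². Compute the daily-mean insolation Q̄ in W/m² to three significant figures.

Solar declination: sin δ = sin ε · sin λ_s = sin 25.19° × sin 190.2° = -0.07537, so δ = -4.323°.
cos H₀ = −tan(+39.1°) tan(-4.323°) = 0.0614, H₀ = 1.5093 rad.
Bracket: H₀ sin φ sin δ + cos φ cos δ sin H₀ = 1.5093×0.63068×-0.07537 + 0.77605×0.99716×0.99811 = -0.071744 + 0.772383 = 0.700639.
Inverse-square distance factor (a/d)² = 0.9563² = 0.914510.
Q̄ = (S₀/π) × 0.914510 × [bracket] = (589/π) × 0.914510 × 0.700639 = 120.1 W/m².

Q̄ ≈ 120 W/m²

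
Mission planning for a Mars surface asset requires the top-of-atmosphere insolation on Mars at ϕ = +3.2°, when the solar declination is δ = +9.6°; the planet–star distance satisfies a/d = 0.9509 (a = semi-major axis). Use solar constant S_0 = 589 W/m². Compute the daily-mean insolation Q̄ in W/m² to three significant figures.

Q̄ ≈ 169 W/m²

cos h₀ = −tan(+3.2°) tan(+9.600°) = -0.0095, h₀ = 1.5803 rad.
Bracket: h₀ sin ϕ sin δ + cos ϕ cos δ sin h₀ = 1.5803×0.05582×0.16677 + 0.99844×0.98600×0.99996 = 0.014711 + 0.984422 = 0.999133.
Inverse-square distance factor (a/d)² = 0.9509² = 0.904211.
Q̄ = (S_0/π) × 0.904211 × [bracket] = (589/π) × 0.904211 × 0.999133 = 169.4 W/m².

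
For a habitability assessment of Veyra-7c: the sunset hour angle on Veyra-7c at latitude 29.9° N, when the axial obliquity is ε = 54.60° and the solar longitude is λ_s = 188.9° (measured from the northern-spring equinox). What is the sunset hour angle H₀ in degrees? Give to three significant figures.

Solar declination: sin δ = sin ε · sin λ_s = sin 54.60° × sin 188.9° = -0.12611, so δ = -7.245°.
cos H₀ = −tan φ · tan δ = −tan(+29.9°) × tan(-7.245°) = 0.0731, so H₀ = 1.4976 rad = 85.81°.

H₀ = 85.8°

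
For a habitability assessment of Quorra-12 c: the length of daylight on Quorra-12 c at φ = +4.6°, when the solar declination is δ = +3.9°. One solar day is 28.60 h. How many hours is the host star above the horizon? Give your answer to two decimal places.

cos H₀ = −tan φ · tan δ = −tan(+4.6°) × tan(+3.900°) = -0.0055, so H₀ = 1.5763 rad = 90.31°.
Daylight = 2H₀/(2π) × 28.60 h = (1.5763/π) × 28.60 = 14.35 h.

14.35 h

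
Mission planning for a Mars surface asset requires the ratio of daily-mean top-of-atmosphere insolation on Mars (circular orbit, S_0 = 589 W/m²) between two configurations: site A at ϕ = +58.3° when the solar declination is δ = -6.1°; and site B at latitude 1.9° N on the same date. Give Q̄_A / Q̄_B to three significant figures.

— Configuration A (ϕ=+58.3°):
cos h₀ = −tan(+58.3°) tan(-6.100°) = 0.1730, h₀ = 1.3969 rad.
Bracket: h₀ sin ϕ sin δ + cos ϕ cos δ sin h₀ = 1.3969×0.85081×-0.10626 + 0.52547×0.99434×0.98492 = -0.126290 + 0.514617 = 0.388327.
Q̄ = (S_0/π) × [bracket] = (589/π) × 0.388327 = 72.805 W/m².
— Configuration B (ϕ=+1.9°):
cos h₀ = −tan(+1.9°) tan(-6.100°) = 0.0035, h₀ = 1.5673 rad.
Bracket: h₀ sin ϕ sin δ + cos ϕ cos δ sin h₀ = 1.5673×0.03316×-0.10626 + 0.99945×0.99434×0.99999 = -0.005523 + 0.993783 = 0.988260.
Q̄ = (S_0/π) × [bracket] = (589/π) × 0.988260 = 185.28 W/m².
Ratio Q̄_A / Q̄_B = 72.805 / 185.28 = 0.3929.

Q̄_A / Q̄_B ≈ 0.393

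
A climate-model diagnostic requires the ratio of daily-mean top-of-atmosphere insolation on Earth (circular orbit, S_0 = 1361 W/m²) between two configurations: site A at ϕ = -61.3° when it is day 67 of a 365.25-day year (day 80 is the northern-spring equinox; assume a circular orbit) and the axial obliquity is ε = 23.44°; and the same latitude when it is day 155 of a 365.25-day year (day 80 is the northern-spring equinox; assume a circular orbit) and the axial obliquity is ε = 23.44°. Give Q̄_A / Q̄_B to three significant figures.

— Configuration A (ϕ=-61.3°):
Solar longitude: L_s = 360° × (67 − 80)/365.25 = -12.813°, i.e. -12.813° + 360° = 347.187°.
sin δ = sin 23.44° × sin 347.187° = -0.08822, so δ = -5.061°.
cos h₀ = −tan(-61.3°) tan(-5.061°) = -0.1618, h₀ = 1.7333 rad.
Bracket: h₀ sin ϕ sin δ + cos ϕ cos δ sin h₀ = 1.7333×-0.87715×-0.08822 + 0.48022×0.99610×0.98683 = 0.134127 + 0.472047 = 0.606174.
Q̄ = (S_0/π) × [bracket] = (1361/π) × 0.606174 = 262.61 W/m².
— Configuration B (ϕ=-61.3°):
Solar longitude: L_s = 360° × (155 − 80)/365.25 = 73.922°.
sin δ = sin 23.44° × sin 73.922° = 0.38223, so δ = +22.472°.
cos h₀ = −tan(-61.3°) tan(+22.472°) = 0.7555, h₀ = 0.7143 rad.
Bracket: h₀ sin ϕ sin δ + cos ϕ cos δ sin h₀ = 0.7143×-0.87715×0.38223 + 0.48022×0.92407×0.65512 = -0.239486 + 0.290714 = 0.051228.
Q̄ = (S_0/π) × [bracket] = (1361/π) × 0.051228 = 22.193 W/m².
Ratio Q̄_A / Q̄_B = 262.61 / 22.193 = 11.83.

Q̄_A / Q̄_B ≈ 11.8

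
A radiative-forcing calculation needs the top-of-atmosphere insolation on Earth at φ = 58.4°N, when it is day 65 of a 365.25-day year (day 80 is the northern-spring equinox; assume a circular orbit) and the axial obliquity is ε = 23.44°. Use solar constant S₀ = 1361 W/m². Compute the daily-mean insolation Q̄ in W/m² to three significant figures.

Q̄ ≈ 170 W/m²

Solar longitude: λ_s = 360° × (65 − 80)/365.25 = -14.784°, i.e. -14.784° + 360° = 345.216°.
sin δ = sin 23.44° × sin 345.216° = -0.10151, so δ = -5.826°.
cos H₀ = −tan(+58.4°) tan(-5.826°) = 0.1659, H₀ = 1.4042 rad.
Bracket: H₀ sin φ sin δ + cos φ cos δ sin H₀ = 1.4042×0.85173×-0.10151 + 0.52399×0.99483×0.98615 = -0.121406 + 0.514061 = 0.392655.
Q̄ = (S₀/π) × [bracket] = (1361/π) × 0.392655 = 170.1 W/m².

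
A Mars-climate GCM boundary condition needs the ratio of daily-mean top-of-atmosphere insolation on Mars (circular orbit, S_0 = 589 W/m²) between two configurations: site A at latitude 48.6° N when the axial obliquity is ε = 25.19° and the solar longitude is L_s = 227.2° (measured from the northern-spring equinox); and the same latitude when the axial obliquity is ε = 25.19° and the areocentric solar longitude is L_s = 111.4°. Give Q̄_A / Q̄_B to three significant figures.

— Configuration A (ϕ=+48.6°):
Solar declination: sin δ = sin ε · sin L_s = sin 25.19° × sin 227.2° = -0.31229, so δ = -18.197°.
cos h₀ = −tan(+48.6°) tan(-18.197°) = 0.3729, h₀ = 1.1887 rad.
Bracket: h₀ sin ϕ sin δ + cos ϕ cos δ sin h₀ = 1.1887×0.75011×-0.31229 + 0.66131×0.94999×0.92788 = -0.278455 + 0.582929 = 0.304474.
Q̄ = (S_0/π) × [bracket] = (589/π) × 0.304474 = 57.084 W/m².
— Configuration B (ϕ=+48.6°):
sin δ = sin 25.19° × sin 111.4° = 0.39628, so δ = +23.346°.
cos h₀ = −tan(+48.6°) tan(+23.346°) = -0.4896, h₀ = 2.0824 rad.
Bracket: h₀ sin ϕ sin δ + cos ϕ cos δ sin h₀ = 2.0824×0.75011×0.39628 + 0.66131×0.91813×0.87196 = 0.619001 + 0.529427 = 1.148428.
Q̄ = (S_0/π) × [bracket] = (589/π) × 1.148428 = 215.31 W/m².
Ratio Q̄_A / Q̄_B = 57.084 / 215.31 = 0.2651.

Q̄_A / Q̄_B ≈ 0.265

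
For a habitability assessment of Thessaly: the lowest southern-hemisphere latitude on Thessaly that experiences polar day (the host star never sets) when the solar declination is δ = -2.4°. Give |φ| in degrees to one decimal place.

Polar day requires cos H₀ = −tan φ tan δ ≤ −1, i.e. tan φ tan δ ≥ 1.
The boundary is |tan φ| · |tan δ| = 1, so |φ| = 90° − |δ| = 90° − 2.4° = 87.6° in the southern hemisphere.

|φ| = 87.6°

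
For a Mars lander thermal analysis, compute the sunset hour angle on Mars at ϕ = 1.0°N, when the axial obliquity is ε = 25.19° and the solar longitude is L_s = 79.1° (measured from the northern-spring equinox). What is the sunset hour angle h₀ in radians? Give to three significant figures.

h₀ = 1.58 rad

Solar declination: sin δ = sin ε · sin L_s = sin 25.19° × sin 79.1° = 0.41794, so δ = +24.705°.
cos h₀ = −tan ϕ · tan δ = −tan(+1.0°) × tan(+24.705°) = -0.0080, so h₀ = 1.5788 rad = 90.46°.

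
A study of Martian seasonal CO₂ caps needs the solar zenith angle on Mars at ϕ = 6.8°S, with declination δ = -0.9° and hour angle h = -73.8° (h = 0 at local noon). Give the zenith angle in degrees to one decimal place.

cos θ_z = sin ϕ sin δ + cos ϕ cos δ cos h = 0.001860 + 0.276994 = 0.278854.
θ_z = arccos(0.278854) = 73.8°.

θ_z = 73.8°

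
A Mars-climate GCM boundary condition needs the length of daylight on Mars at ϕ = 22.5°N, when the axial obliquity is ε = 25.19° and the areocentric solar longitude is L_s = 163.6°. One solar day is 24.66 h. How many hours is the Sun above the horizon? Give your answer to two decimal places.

sin δ = sin 25.19° × sin 163.6° = 0.12017, so δ = +6.902°.
cos h₀ = −tan ϕ · tan δ = −tan(+22.5°) × tan(+6.902°) = -0.0501, so h₀ = 1.6210 rad = 92.87°.
Daylight = 2h₀/(2π) × 24.66 h = (1.6210/π) × 24.66 = 12.72 h.

12.72 h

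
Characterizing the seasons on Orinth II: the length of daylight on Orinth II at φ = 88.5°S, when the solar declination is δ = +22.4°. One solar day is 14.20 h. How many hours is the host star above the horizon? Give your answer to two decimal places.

0.00 h

cos H₀ = −tan φ · tan δ = 15.7401 ≥ 1, so the host star never rises (polar night) and H₀ = 0.
Daylight = 2H₀/(2π) × 14.20 h = (0.0000/π) × 14.20 = 0.00 h.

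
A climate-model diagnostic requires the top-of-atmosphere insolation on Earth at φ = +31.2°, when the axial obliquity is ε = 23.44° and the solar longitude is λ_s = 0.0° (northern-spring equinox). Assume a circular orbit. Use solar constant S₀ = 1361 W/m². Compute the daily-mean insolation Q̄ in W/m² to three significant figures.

Solar declination: sin δ = sin ε · sin λ_s = sin 23.44° × sin 0.0° = 0.00000, so δ = +0.000°.
cos H₀ = −tan(+31.2°) tan(+0.000°) = -0.0000, H₀ = 1.5708 rad.
Bracket: H₀ sin φ sin δ + cos φ cos δ sin H₀ = 1.5708×0.51803×0.00000 + 0.85536×1.00000×1.00000 = 0.000000 + 0.855360 = 0.855360.
Q̄ = (S₀/π) × [bracket] = (1361/π) × 0.855360 = 370.6 W/m².

Q̄ ≈ 371 W/m²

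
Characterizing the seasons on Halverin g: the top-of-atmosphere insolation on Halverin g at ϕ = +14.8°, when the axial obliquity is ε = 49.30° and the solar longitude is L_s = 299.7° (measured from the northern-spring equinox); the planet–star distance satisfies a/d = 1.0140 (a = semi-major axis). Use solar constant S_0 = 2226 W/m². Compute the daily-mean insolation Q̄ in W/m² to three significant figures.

Q̄ ≈ 352 W/m²

Solar declination: sin δ = sin ε · sin L_s = sin 49.30° × sin 299.7° = -0.65854, so δ = -41.189°.
cos h₀ = −tan(+14.8°) tan(-41.189°) = 0.2312, h₀ = 1.3375 rad.
Bracket: h₀ sin ϕ sin δ + cos ϕ cos δ sin h₀ = 1.3375×0.25545×-0.65854 + 0.96682×0.75255×0.97290 = -0.225000 + 0.707863 = 0.482863.
Inverse-square distance factor (a/d)² = 1.0140² = 1.028196.
Q̄ = (S_0/π) × 1.028196 × [bracket] = (2226/π) × 1.028196 × 0.482863 = 351.8 W/m².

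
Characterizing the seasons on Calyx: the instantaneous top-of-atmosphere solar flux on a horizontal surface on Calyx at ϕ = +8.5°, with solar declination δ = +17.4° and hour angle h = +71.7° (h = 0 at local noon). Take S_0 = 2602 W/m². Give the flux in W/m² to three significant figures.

886 W/m²

cos θ_z = sin ϕ sin δ + cos ϕ cos δ cos h = 0.044201 + 0.296333 = 0.340534.
Flux = S_0 · cos θ_z = 2602 × 0.340534 = 886.1 W/m².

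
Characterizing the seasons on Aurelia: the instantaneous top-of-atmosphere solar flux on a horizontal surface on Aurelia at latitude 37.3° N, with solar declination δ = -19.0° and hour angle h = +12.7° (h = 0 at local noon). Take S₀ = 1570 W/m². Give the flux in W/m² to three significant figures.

842 W/m²

cos θ_z = sin φ sin δ + cos φ cos δ cos h = -0.197291 + 0.733734 = 0.536443.
Flux = S₀ · cos θ_z = 1570 × 0.536443 = 842.2 W/m².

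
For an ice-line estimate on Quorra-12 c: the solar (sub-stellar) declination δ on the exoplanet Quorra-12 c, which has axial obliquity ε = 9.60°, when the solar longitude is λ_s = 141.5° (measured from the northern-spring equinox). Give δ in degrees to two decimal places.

sin δ = sin ε · sin λ_s = sin 9.60° × sin 141.5° = 0.103816.
δ = arcsin(0.103816) = +5.96°.

δ = +5.96°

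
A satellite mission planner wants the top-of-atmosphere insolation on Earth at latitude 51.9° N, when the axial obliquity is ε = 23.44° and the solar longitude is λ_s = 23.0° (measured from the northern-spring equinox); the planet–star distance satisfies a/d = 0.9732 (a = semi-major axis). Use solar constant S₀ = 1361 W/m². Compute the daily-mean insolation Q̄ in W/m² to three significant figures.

Solar declination: sin δ = sin ε · sin λ_s = sin 23.44° × sin 23.0° = 0.15543, so δ = +8.942°.
cos H₀ = −tan(+51.9°) tan(+8.942°) = -0.2007, H₀ = 1.7728 rad.
Bracket: H₀ sin φ sin δ + cos φ cos δ sin H₀ = 1.7728×0.78694×0.15543 + 0.61704×0.98785×0.97966 = 0.216838 + 0.597145 = 0.813983.
Inverse-square distance factor (a/d)² = 0.9732² = 0.947118.
Q̄ = (S₀/π) × 0.947118 × [bracket] = (1361/π) × 0.947118 × 0.813983 = 334.0 W/m².

Q̄ ≈ 334 W/m²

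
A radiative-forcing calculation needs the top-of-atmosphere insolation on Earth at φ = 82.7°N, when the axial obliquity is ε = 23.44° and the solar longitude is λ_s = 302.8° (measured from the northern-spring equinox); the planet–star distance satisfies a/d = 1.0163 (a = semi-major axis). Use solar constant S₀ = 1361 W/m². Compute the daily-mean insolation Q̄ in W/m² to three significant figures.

Q̄ ≈ 0.00 W/m²

Solar declination: sin δ = sin ε · sin λ_s = sin 23.44° × sin 302.8° = -0.33437, so δ = -19.534°.
cos H₀ = −tan(+82.7°) tan(-19.534°) = 2.7696 ≥ 1 ⇒ polar night, H₀ = 0 and Q̄ = 0.
Inverse-square distance factor (a/d)² = 1.0163² = 1.032866.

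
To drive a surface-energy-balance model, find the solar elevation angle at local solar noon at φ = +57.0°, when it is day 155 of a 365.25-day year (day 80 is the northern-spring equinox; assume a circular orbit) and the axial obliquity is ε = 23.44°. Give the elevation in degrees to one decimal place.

55.5°

Solar longitude: λ_s = 360° × (155 − 80)/365.25 = 73.922°.
sin δ = sin 23.44° × sin 73.922° = 0.38223, so δ = +22.472°.
At local noon the hour angle is zero, so the zenith angle equals |φ − δ| = |+57.0° − (+22.472°)| = 34.528°.
Elevation = 90° − 34.528° = 55.5°.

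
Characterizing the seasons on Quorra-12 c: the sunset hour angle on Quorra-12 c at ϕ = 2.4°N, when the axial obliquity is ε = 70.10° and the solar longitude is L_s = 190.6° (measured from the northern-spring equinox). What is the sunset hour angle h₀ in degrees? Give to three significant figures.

h₀ = 89.6°

Solar declination: sin δ = sin ε · sin L_s = sin 70.10° × sin 190.6° = -0.17297, so δ = -9.960°.
cos h₀ = −tan ϕ · tan δ = −tan(+2.4°) × tan(-9.960°) = 0.0074, so h₀ = 1.5634 rad = 89.58°.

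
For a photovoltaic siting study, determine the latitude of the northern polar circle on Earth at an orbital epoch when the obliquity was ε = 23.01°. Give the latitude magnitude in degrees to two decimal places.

The polar circle is the lowest latitude that experiences at least one full rotation of continuous daylight at the northern-summer solstice; it lies at |ϕ| = 90° − ε = 90° − 23.01° = 66.99°.

66.99°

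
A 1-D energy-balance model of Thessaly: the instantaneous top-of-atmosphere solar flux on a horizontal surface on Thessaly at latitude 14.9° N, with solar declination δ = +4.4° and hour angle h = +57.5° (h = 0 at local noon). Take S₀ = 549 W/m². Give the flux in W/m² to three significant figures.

cos θ_z = sin φ sin δ + cos φ cos δ cos h = 0.019727 + 0.517703 = 0.537430.
Flux = S₀ · cos θ_z = 549 × 0.537430 = 295.0 W/m².

295 W/m²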